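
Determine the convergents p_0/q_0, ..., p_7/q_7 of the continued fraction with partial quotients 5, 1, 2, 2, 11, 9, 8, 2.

5/1, 6/1, 17/3, 40/7, 457/80, 4153/727, 33681/5896, 71515/12519

Using the convergent recurrence p_i = a_i*p_{i-1} + p_{i-2}, q_i = a_i*q_{i-1} + q_{i-2} with p_{-2}=0, p_{-1}=1, q_{-2}=1, q_{-1}=0:
  i=0: a_0=5, p_0 = 5*1 + 0 = 5, q_0 = 5*0 + 1 = 1.
  i=1: a_1=1, p_1 = 1*5 + 1 = 6, q_1 = 1*1 + 0 = 1.
  i=2: a_2=2, p_2 = 2*6 + 5 = 17, q_2 = 2*1 + 1 = 3.
  i=3: a_3=2, p_3 = 2*17 + 6 = 40, q_3 = 2*3 + 1 = 7.
  i=4: a_4=11, p_4 = 11*40 + 17 = 457, q_4 = 11*7 + 3 = 80.
  i=5: a_5=9, p_5 = 9*457 + 40 = 4153, q_5 = 9*80 + 7 = 727.
  i=6: a_6=8, p_6 = 8*4153 + 457 = 33681, q_6 = 8*727 + 80 = 5896.
  i=7: a_7=2, p_7 = 2*33681 + 4153 = 71515, q_7 = 2*5896 + 727 = 12519.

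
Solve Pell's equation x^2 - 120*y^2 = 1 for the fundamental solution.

(x, y) = (11, 1)

First expand sqrt(120) as a continued fraction. With x_i = (sqrt(120) + m_i)/d_i and (m_0, d_0) = (0, 1): a_0 = floor(sqrt(120)) = 10, since 10^2 = 100 <= 120 < 121 = 11^2.
Iterate m_{i+1} = d_i*a_i - m_i, d_{i+1} = (120 - m_{i+1}^2)/d_i, a_{i+1} = floor((a_0 + m_{i+1})/d_{i+1}):
  m_1 = 1*10 - 0 = 10, d_1 = (120 - 10^2)/1 = 20/1 = 20, a_1 = floor((10 + 10)/20) = 1.
  m_2 = 20*1 - 10 = 10, d_2 = (120 - 10^2)/20 = 20/20 = 1, a_2 = floor((10 + 10)/1) = 20.
  m_3 = 1*20 - 10 = 10, d_3 = (120 - 10^2)/1 = 20/1 = 20: (m_3, d_3) = (m_1, d_1) = (10, 20), so from here the quotients repeat a_1, a_2; the period length is 2.
So sqrt(120) = [10; (1, 20)] with period length k = 2.
k is even, so the fundamental solution of x^2 - 120y^2 = 1 is (p_{k-1}, q_{k-1}) = (p_1, q_1); compute convergents through index 1.
Convergents (p_i = a_i*p_{i-1} + p_{i-2}, q_i = a_i*q_{i-1} + q_{i-2} with p_{-2}=0, p_{-1}=1, q_{-2}=1, q_{-1}=0):
  i=0: a_0=10, p_0 = 10*1 + 0 = 10, q_0 = 10*0 + 1 = 1.
  i=1: a_1=1, p_1 = 1*10 + 1 = 11, q_1 = 1*1 + 0 = 1.
Check: 11^2 - 120*1^2 = 121 - 120 = 1, so (x, y) = (11, 1) solves the equation, and by the theorem it is the least positive solution.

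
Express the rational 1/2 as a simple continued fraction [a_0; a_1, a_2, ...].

Run the Euclidean algorithm on 1 and 2; the successive quotients are the partial quotients a_0, a_1, ... (each step inverts the fractional part left over by the previous one):
  1 = 0*2 + 1, so a_0 = 0.
  2 = 2*1 + 0, so a_1 = 2.
The remainder reaches 0 after 2 divisions, so the expansion has 2 partial quotients, read off in order.

[0; 2]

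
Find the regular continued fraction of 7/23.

Run the Euclidean algorithm on 7 and 23; the successive quotients are the partial quotients a_0, a_1, ... (each step inverts the fractional part left over by the previous one):
  7 = 0*23 + 7, so a_0 = 0.
  23 = 3*7 + 2, so a_1 = 3.
  7 = 3*2 + 1, so a_2 = 3.
  2 = 2*1 + 0, so a_3 = 2.
The remainder reaches 0 after 4 divisions, so the expansion has 4 partial quotients, read off in order.

[0; 3, 3, 2]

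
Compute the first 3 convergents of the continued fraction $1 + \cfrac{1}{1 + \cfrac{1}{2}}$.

1/1, 2/1, 5/3

Using the convergent recurrence p_i = a_i*p_{i-1} + p_{i-2}, q_i = a_i*q_{i-1} + q_{i-2} with p_{-2}=0, p_{-1}=1, q_{-2}=1, q_{-1}=0:
  i=0: a_0=1, p_0 = 1*1 + 0 = 1, q_0 = 1*0 + 1 = 1.
  i=1: a_1=1, p_1 = 1*1 + 1 = 2, q_1 = 1*1 + 0 = 1.
  i=2: a_2=2, p_2 = 2*2 + 1 = 5, q_2 = 2*1 + 1 = 3.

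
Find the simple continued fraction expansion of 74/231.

[0; 3, 8, 4, 2]

Run the Euclidean algorithm on 74 and 231; the successive quotients are the partial quotients a_0, a_1, ... (each step inverts the fractional part left over by the previous one):
  74 = 0*231 + 74, so a_0 = 0.
  231 = 3*74 + 9, so a_1 = 3.
  74 = 8*9 + 2, so a_2 = 8.
  9 = 4*2 + 1, so a_3 = 4.
  2 = 2*1 + 0, so a_4 = 2.
The remainder reaches 0 after 5 divisions, so the expansion has 5 partial quotients, read off in order.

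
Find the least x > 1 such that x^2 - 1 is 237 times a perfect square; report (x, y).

First expand sqrt(237) as a continued fraction. With x_i = (sqrt(237) + m_i)/d_i and (m_0, d_0) = (0, 1): a_0 = floor(sqrt(237)) = 15, since 15^2 = 225 <= 237 < 256 = 16^2.
Iterate m_{i+1} = d_i*a_i - m_i, d_{i+1} = (237 - m_{i+1}^2)/d_i, a_{i+1} = floor((a_0 + m_{i+1})/d_{i+1}):
  m_1 = 1*15 - 0 = 15, d_1 = (237 - 15^2)/1 = 12/1 = 12, a_1 = floor((15 + 15)/12) = 2.
  m_2 = 12*2 - 15 = 9, d_2 = (237 - 9^2)/12 = 156/12 = 13, a_2 = floor((15 + 9)/13) = 1.
  m_3 = 13*1 - 9 = 4, d_3 = (237 - 4^2)/13 = 221/13 = 17, a_3 = floor((15 + 4)/17) = 1.
  m_4 = 17*1 - 4 = 13, d_4 = (237 - 13^2)/17 = 68/17 = 4, a_4 = floor((15 + 13)/4) = 7.
  m_5 = 4*7 - 13 = 15, d_5 = (237 - 15^2)/4 = 12/4 = 3, a_5 = floor((15 + 15)/3) = 10.
  m_6 = 3*10 - 15 = 15, d_6 = (237 - 15^2)/3 = 12/3 = 4, a_6 = floor((15 + 15)/4) = 7.
  m_7 = 4*7 - 15 = 13, d_7 = (237 - 13^2)/4 = 68/4 = 17, a_7 = floor((15 + 13)/17) = 1.
  m_8 = 17*1 - 13 = 4, d_8 = (237 - 4^2)/17 = 221/17 = 13, a_8 = floor((15 + 4)/13) = 1.
  m_9 = 13*1 - 4 = 9, d_9 = (237 - 9^2)/13 = 156/13 = 12, a_9 = floor((15 + 9)/12) = 2.
  m_10 = 12*2 - 9 = 15, d_10 = (237 - 15^2)/12 = 12/12 = 1, a_10 = floor((15 + 15)/1) = 30.
  m_11 = 1*30 - 15 = 15, d_11 = (237 - 15^2)/1 = 12/1 = 12: (m_11, d_11) = (m_1, d_1) = (15, 12), so from here the quotients repeat a_1, ..., a_10; the period length is 10.
So sqrt(237) = [15; (2, 1, 1, 7, 10, 7, 1, 1, 2, 30)] with period length k = 10.
k is even, so the fundamental solution of x^2 - 237y^2 = 1 is (p_{k-1}, q_{k-1}) = (p_9, q_9); compute convergents through index 9.
Convergents (p_i = a_i*p_{i-1} + p_{i-2}, q_i = a_i*q_{i-1} + q_{i-2} with p_{-2}=0, p_{-1}=1, q_{-2}=1, q_{-1}=0):
  i=0: a_0=15, p_0 = 15*1 + 0 = 15, q_0 = 15*0 + 1 = 1.
  i=1: a_1=2, p_1 = 2*15 + 1 = 31, q_1 = 2*1 + 0 = 2.
  i=2: a_2=1, p_2 = 1*31 + 15 = 46, q_2 = 1*2 + 1 = 3.
  i=3: a_3=1, p_3 = 1*46 + 31 = 77, q_3 = 1*3 + 2 = 5.
  i=4: a_4=7, p_4 = 7*77 + 46 = 585, q_4 = 7*5 + 3 = 38.
  i=5: a_5=10, p_5 = 10*585 + 77 = 5927, q_5 = 10*38 + 5 = 385.
  i=6: a_6=7, p_6 = 7*5927 + 585 = 42074, q_6 = 7*385 + 38 = 2733.
  i=7: a_7=1, p_7 = 1*42074 + 5927 = 48001, q_7 = 1*2733 + 385 = 3118.
  i=8: a_8=1, p_8 = 1*48001 + 42074 = 90075, q_8 = 1*3118 + 2733 = 5851.
  i=9: a_9=2, p_9 = 2*90075 + 48001 = 228151, q_9 = 2*5851 + 3118 = 14820.
Check: 228151^2 - 237*14820^2 = 52052878801 - 52052878800 = 1, so (x, y) = (228151, 14820) solves the equation, and by the theorem it is the least positive solution.

(x, y) = (228151, 14820)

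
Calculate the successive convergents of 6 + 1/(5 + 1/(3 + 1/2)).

6/1, 31/5, 99/16, 229/37

Using the convergent recurrence p_i = a_i*p_{i-1} + p_{i-2}, q_i = a_i*q_{i-1} + q_{i-2} with p_{-2}=0, p_{-1}=1, q_{-2}=1, q_{-1}=0:
  i=0: a_0=6, p_0 = 6*1 + 0 = 6, q_0 = 6*0 + 1 = 1.
  i=1: a_1=5, p_1 = 5*6 + 1 = 31, q_1 = 5*1 + 0 = 5.
  i=2: a_2=3, p_2 = 3*31 + 6 = 99, q_2 = 3*5 + 1 = 16.
  i=3: a_3=2, p_3 = 2*99 + 31 = 229, q_3 = 2*16 + 5 = 37.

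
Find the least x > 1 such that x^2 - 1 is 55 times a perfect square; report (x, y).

First expand sqrt(55) as a continued fraction. With x_i = (sqrt(55) + m_i)/d_i and (m_0, d_0) = (0, 1): a_0 = floor(sqrt(55)) = 7, since 7^2 = 49 <= 55 < 64 = 8^2.
Iterate m_{i+1} = d_i*a_i - m_i, d_{i+1} = (55 - m_{i+1}^2)/d_i, a_{i+1} = floor((a_0 + m_{i+1})/d_{i+1}):
  m_1 = 1*7 - 0 = 7, d_1 = (55 - 7^2)/1 = 6/1 = 6, a_1 = floor((7 + 7)/6) = 2.
  m_2 = 6*2 - 7 = 5, d_2 = (55 - 5^2)/6 = 30/6 = 5, a_2 = floor((7 + 5)/5) = 2.
  m_3 = 5*2 - 5 = 5, d_3 = (55 - 5^2)/5 = 30/5 = 6, a_3 = floor((7 + 5)/6) = 2.
  m_4 = 6*2 - 5 = 7, d_4 = (55 - 7^2)/6 = 6/6 = 1, a_4 = floor((7 + 7)/1) = 14.
  m_5 = 1*14 - 7 = 7, d_5 = (55 - 7^2)/1 = 6/1 = 6: (m_5, d_5) = (m_1, d_1) = (7, 6), so from here the quotients repeat a_1, ..., a_4; the period length is 4.
So sqrt(55) = [7; (2, 2, 2, 14)] with period length k = 4.
k is even, so the fundamental solution of x^2 - 55y^2 = 1 is (p_{k-1}, q_{k-1}) = (p_3, q_3); compute convergents through index 3.
Convergents (p_i = a_i*p_{i-1} + p_{i-2}, q_i = a_i*q_{i-1} + q_{i-2} with p_{-2}=0, p_{-1}=1, q_{-2}=1, q_{-1}=0):
  i=0: a_0=7, p_0 = 7*1 + 0 = 7, q_0 = 7*0 + 1 = 1.
  i=1: a_1=2, p_1 = 2*7 + 1 = 15, q_1 = 2*1 + 0 = 2.
  i=2: a_2=2, p_2 = 2*15 + 7 = 37, q_2 = 2*2 + 1 = 5.
  i=3: a_3=2, p_3 = 2*37 + 15 = 89, q_3 = 2*5 + 2 = 12.
Check: 89^2 - 55*12^2 = 7921 - 7920 = 1, so (x, y) = (89, 12) solves the equation, and by the theorem it is the least positive solution.

(x, y) = (89, 12)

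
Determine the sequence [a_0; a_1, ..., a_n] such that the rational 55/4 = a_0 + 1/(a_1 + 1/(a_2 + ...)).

[13; 1, 3]

Run the Euclidean algorithm on 55 and 4; the successive quotients are the partial quotients a_0, a_1, ... (each step inverts the fractional part left over by the previous one):
  55 = 13*4 + 3, so a_0 = 13.
  4 = 1*3 + 1, so a_1 = 1.
  3 = 3*1 + 0, so a_2 = 3.
The remainder reaches 0 after 3 divisions, so the expansion has 3 partial quotients, read off in order.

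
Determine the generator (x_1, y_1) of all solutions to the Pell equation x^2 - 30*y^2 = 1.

First expand sqrt(30) as a continued fraction. With x_i = (sqrt(30) + m_i)/d_i and (m_0, d_0) = (0, 1): a_0 = floor(sqrt(30)) = 5, since 5^2 = 25 <= 30 < 36 = 6^2.
Iterate m_{i+1} = d_i*a_i - m_i, d_{i+1} = (30 - m_{i+1}^2)/d_i, a_{i+1} = floor((a_0 + m_{i+1})/d_{i+1}):
  m_1 = 1*5 - 0 = 5, d_1 = (30 - 5^2)/1 = 5/1 = 5, a_1 = floor((5 + 5)/5) = 2.
  m_2 = 5*2 - 5 = 5, d_2 = (30 - 5^2)/5 = 5/5 = 1, a_2 = floor((5 + 5)/1) = 10.
  m_3 = 1*10 - 5 = 5, d_3 = (30 - 5^2)/1 = 5/1 = 5: (m_3, d_3) = (m_1, d_1) = (5, 5), so from here the quotients repeat a_1, a_2; the period length is 2.
So sqrt(30) = [5; (2, 10)] with period length k = 2.
k is even, so the fundamental solution of x^2 - 30y^2 = 1 is (p_{k-1}, q_{k-1}) = (p_1, q_1); compute convergents through index 1.
Convergents (p_i = a_i*p_{i-1} + p_{i-2}, q_i = a_i*q_{i-1} + q_{i-2} with p_{-2}=0, p_{-1}=1, q_{-2}=1, q_{-1}=0):
  i=0: a_0=5, p_0 = 5*1 + 0 = 5, q_0 = 5*0 + 1 = 1.
  i=1: a_1=2, p_1 = 2*5 + 1 = 11, q_1 = 2*1 + 0 = 2.
Check: 11^2 - 30*2^2 = 121 - 120 = 1, so (x, y) = (11, 2) solves the equation, and by the theorem it is the least positive solution.

(x, y) = (11, 2)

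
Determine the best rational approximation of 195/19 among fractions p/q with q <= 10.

41/4

Expand x = 195/19 as a continued fraction with the Euclidean algorithm:
  195 = 10*19 + 5, so a_0 = 10.
  19 = 3*5 + 4, so a_1 = 3.
  5 = 1*4 + 1, so a_2 = 1.
  4 = 4*1 + 0, so a_3 = 4.
so x = [10; 3, 1, 4].
Convergents (p_i = a_i*p_{i-1} + p_{i-2}, q_i = a_i*q_{i-1} + q_{i-2} with p_{-2}=0, p_{-1}=1, q_{-2}=1, q_{-1}=0), until the denominator exceeds 10:
  i=0: a_0=10, p_0 = 10*1 + 0 = 10, q_0 = 10*0 + 1 = 1.
  i=1: a_1=3, p_1 = 3*10 + 1 = 31, q_1 = 3*1 + 0 = 3.
  i=2: a_2=1, p_2 = 1*31 + 10 = 41, q_2 = 1*3 + 1 = 4.
  i=3: a_3=4, p_3 = 4*41 + 31 = 195, q_3 = 4*4 + 3 = 19.
q_3 = 19 > 10, so the last convergent with denominator <= 10 is p_2/q_2 = 41/4.
The closest fraction with denominator <= 10 is either p_2/q_2 or the intermediate fraction (k*p_2 + p_1)/(k*q_2 + q_1) with the largest k >= 1 whose denominator stays <= 10; these approach x as k grows, and every other convergent or intermediate fraction in range is farther away.
Largest k: floor((10 - q_1)/q_2) = floor((10 - 3)/4) = 1.
That gives (1*41 + 31)/(1*4 + 3) = 72/7.
Compare the errors: |x - 41/4| = |195*4 - 41*19|/(19*4) = 1/76, and |x - 72/7| = |195*7 - 72*19|/(19*7) = 3/133.
Cross-multiplying, 1*133 = 133 < 228 = 3*76, so 1/76 is smaller: the convergent 41/4 is closer to x than 72/7.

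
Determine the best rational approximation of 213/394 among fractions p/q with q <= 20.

Expand x = 213/394 as a continued fraction with the Euclidean algorithm:
  213 = 0*394 + 213, so a_0 = 0.
  394 = 1*213 + 181, so a_1 = 1.
  213 = 1*181 + 32, so a_2 = 1.
  181 = 5*32 + 21, so a_3 = 5.
  32 = 1*21 + 11, so a_4 = 1.
  21 = 1*11 + 10, so a_5 = 1.
  11 = 1*10 + 1, so a_6 = 1.
  10 = 10*1 + 0, so a_7 = 10.
so x = [0; 1, 1, 5, 1, 1, 1, 10].
Convergents (p_i = a_i*p_{i-1} + p_{i-2}, q_i = a_i*q_{i-1} + q_{i-2} with p_{-2}=0, p_{-1}=1, q_{-2}=1, q_{-1}=0), until the denominator exceeds 20:
  i=0: a_0=0, p_0 = 0*1 + 0 = 0, q_0 = 0*0 + 1 = 1.
  i=1: a_1=1, p_1 = 1*0 + 1 = 1, q_1 = 1*1 + 0 = 1.
  i=2: a_2=1, p_2 = 1*1 + 0 = 1, q_2 = 1*1 + 1 = 2.
  i=3: a_3=5, p_3 = 5*1 + 1 = 6, q_3 = 5*2 + 1 = 11.
  i=4: a_4=1, p_4 = 1*6 + 1 = 7, q_4 = 1*11 + 2 = 13.
  i=5: a_5=1, p_5 = 1*7 + 6 = 13, q_5 = 1*13 + 11 = 24.
q_5 = 24 > 20, so the last convergent with denominator <= 20 is p_4/q_4 = 7/13.
The closest fraction with denominator <= 20 is either p_4/q_4 or the intermediate fraction (k*p_4 + p_3)/(k*q_4 + q_3) with the largest k >= 1 whose denominator stays <= 20; these approach x as k grows, and every other convergent or intermediate fraction in range is farther away.
Largest k: floor((20 - q_3)/q_4) = floor((20 - 11)/13) = 0.
Since k = 0, no intermediate fraction beyond p_4/q_4 has denominator <= 20, so the convergent 7/13 is the closest (its error is |213*13 - 7*394|/(394*13) = 11/5122).

7/13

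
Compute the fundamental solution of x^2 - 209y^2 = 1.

(x, y) = (46551, 3220)

First expand sqrt(209) as a continued fraction. With x_i = (sqrt(209) + m_i)/d_i and (m_0, d_0) = (0, 1): a_0 = floor(sqrt(209)) = 14, since 14^2 = 196 <= 209 < 225 = 15^2.
Iterate m_{i+1} = d_i*a_i - m_i, d_{i+1} = (209 - m_{i+1}^2)/d_i, a_{i+1} = floor((a_0 + m_{i+1})/d_{i+1}):
  m_1 = 1*14 - 0 = 14, d_1 = (209 - 14^2)/1 = 13/1 = 13, a_1 = floor((14 + 14)/13) = 2.
  m_2 = 13*2 - 14 = 12, d_2 = (209 - 12^2)/13 = 65/13 = 5, a_2 = floor((14 + 12)/5) = 5.
  m_3 = 5*5 - 12 = 13, d_3 = (209 - 13^2)/5 = 40/5 = 8, a_3 = floor((14 + 13)/8) = 3.
  m_4 = 8*3 - 13 = 11, d_4 = (209 - 11^2)/8 = 88/8 = 11, a_4 = floor((14 + 11)/11) = 2.
  m_5 = 11*2 - 11 = 11, d_5 = (209 - 11^2)/11 = 88/11 = 8, a_5 = floor((14 + 11)/8) = 3.
  m_6 = 8*3 - 11 = 13, d_6 = (209 - 13^2)/8 = 40/8 = 5, a_6 = floor((14 + 13)/5) = 5.
  m_7 = 5*5 - 13 = 12, d_7 = (209 - 12^2)/5 = 65/5 = 13, a_7 = floor((14 + 12)/13) = 2.
  m_8 = 13*2 - 12 = 14, d_8 = (209 - 14^2)/13 = 13/13 = 1, a_8 = floor((14 + 14)/1) = 28.
  m_9 = 1*28 - 14 = 14, d_9 = (209 - 14^2)/1 = 13/1 = 13: (m_9, d_9) = (m_1, d_1) = (14, 13), so from here the quotients repeat a_1, ..., a_8; the period length is 8.
So sqrt(209) = [14; (2, 5, 3, 2, 3, 5, 2, 28)] with period length k = 8.
k is even, so the fundamental solution of x^2 - 209y^2 = 1 is (p_{k-1}, q_{k-1}) = (p_7, q_7); compute convergents through index 7.
Convergents (p_i = a_i*p_{i-1} + p_{i-2}, q_i = a_i*q_{i-1} + q_{i-2} with p_{-2}=0, p_{-1}=1, q_{-2}=1, q_{-1}=0):
  i=0: a_0=14, p_0 = 14*1 + 0 = 14, q_0 = 14*0 + 1 = 1.
  i=1: a_1=2, p_1 = 2*14 + 1 = 29, q_1 = 2*1 + 0 = 2.
  i=2: a_2=5, p_2 = 5*29 + 14 = 159, q_2 = 5*2 + 1 = 11.
  i=3: a_3=3, p_3 = 3*159 + 29 = 506, q_3 = 3*11 + 2 = 35.
  i=4: a_4=2, p_4 = 2*506 + 159 = 1171, q_4 = 2*35 + 11 = 81.
  i=5: a_5=3, p_5 = 3*1171 + 506 = 4019, q_5 = 3*81 + 35 = 278.
  i=6: a_6=5, p_6 = 5*4019 + 1171 = 21266, q_6 = 5*278 + 81 = 1471.
  i=7: a_7=2, p_7 = 2*21266 + 4019 = 46551, q_7 = 2*1471 + 278 = 3220.
Check: 46551^2 - 209*3220^2 = 2166995601 - 2166995600 = 1, so (x, y) = (46551, 3220) solves the equation, and by the theorem it is the least positive solution.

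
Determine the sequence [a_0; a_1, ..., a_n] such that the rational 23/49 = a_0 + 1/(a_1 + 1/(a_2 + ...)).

Run the Euclidean algorithm on 23 and 49; the successive quotients are the partial quotients a_0, a_1, ... (each step inverts the fractional part left over by the previous one):
  23 = 0*49 + 23, so a_0 = 0.
  49 = 2*23 + 3, so a_1 = 2.
  23 = 7*3 + 2, so a_2 = 7.
  3 = 1*2 + 1, so a_3 = 1.
  2 = 2*1 + 0, so a_4 = 2.
The remainder reaches 0 after 5 divisions, so the expansion has 5 partial quotients, read off in order.

[0; 2, 7, 1, 2]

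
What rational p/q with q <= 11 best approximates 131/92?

Expand x = 131/92 as a continued fraction with the Euclidean algorithm:
  131 = 1*92 + 39, so a_0 = 1.
  92 = 2*39 + 14, so a_1 = 2.
  39 = 2*14 + 11, so a_2 = 2.
  14 = 1*11 + 3, so a_3 = 1.
  11 = 3*3 + 2, so a_4 = 3.
  3 = 1*2 + 1, so a_5 = 1.
  2 = 2*1 + 0, so a_6 = 2.
so x = [1; 2, 2, 1, 3, 1, 2].
Convergents (p_i = a_i*p_{i-1} + p_{i-2}, q_i = a_i*q_{i-1} + q_{i-2} with p_{-2}=0, p_{-1}=1, q_{-2}=1, q_{-1}=0), until the denominator exceeds 11:
  i=0: a_0=1, p_0 = 1*1 + 0 = 1, q_0 = 1*0 + 1 = 1.
  i=1: a_1=2, p_1 = 2*1 + 1 = 3, q_1 = 2*1 + 0 = 2.
  i=2: a_2=2, p_2 = 2*3 + 1 = 7, q_2 = 2*2 + 1 = 5.
  i=3: a_3=1, p_3 = 1*7 + 3 = 10, q_3 = 1*5 + 2 = 7.
  i=4: a_4=3, p_4 = 3*10 + 7 = 37, q_4 = 3*7 + 5 = 26.
q_4 = 26 > 11, so the last convergent with denominator <= 11 is p_3/q_3 = 10/7.
The closest fraction with denominator <= 11 is either p_3/q_3 or the intermediate fraction (k*p_3 + p_2)/(k*q_3 + q_2) with the largest k >= 1 whose denominator stays <= 11; these approach x as k grows, and every other convergent or intermediate fraction in range is farther away.
Largest k: floor((11 - q_2)/q_3) = floor((11 - 5)/7) = 0.
Since k = 0, no intermediate fraction beyond p_3/q_3 has denominator <= 11, so the convergent 10/7 is the closest (its error is |131*7 - 10*92|/(92*7) = 3/644).

10/7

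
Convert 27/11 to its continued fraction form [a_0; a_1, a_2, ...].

Run the Euclidean algorithm on 27 and 11; the successive quotients are the partial quotients a_0, a_1, ... (each step inverts the fractional part left over by the previous one):
  27 = 2*11 + 5, so a_0 = 2.
  11 = 2*5 + 1, so a_1 = 2.
  5 = 5*1 + 0, so a_2 = 5.
The remainder reaches 0 after 3 divisions, so the expansion has 3 partial quotients, read off in order.

[2; 2, 5]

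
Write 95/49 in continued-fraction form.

Run the Euclidean algorithm on 95 and 49; the successive quotients are the partial quotients a_0, a_1, ... (each step inverts the fractional part left over by the previous one):
  95 = 1*49 + 46, so a_0 = 1.
  49 = 1*46 + 3, so a_1 = 1.
  46 = 15*3 + 1, so a_2 = 15.
  3 = 3*1 + 0, so a_3 = 3.
The remainder reaches 0 after 4 divisions, so the expansion has 4 partial quotients, read off in order.

[1; 1, 15, 3]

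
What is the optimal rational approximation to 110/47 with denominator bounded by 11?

Expand x = 110/47 as a continued fraction with the Euclidean algorithm:
  110 = 2*47 + 16, so a_0 = 2.
  47 = 2*16 + 15, so a_1 = 2.
  16 = 1*15 + 1, so a_2 = 1.
  15 = 15*1 + 0, so a_3 = 15.
so x = [2; 2, 1, 15].
Convergents (p_i = a_i*p_{i-1} + p_{i-2}, q_i = a_i*q_{i-1} + q_{i-2} with p_{-2}=0, p_{-1}=1, q_{-2}=1, q_{-1}=0), until the denominator exceeds 11:
  i=0: a_0=2, p_0 = 2*1 + 0 = 2, q_0 = 2*0 + 1 = 1.
  i=1: a_1=2, p_1 = 2*2 + 1 = 5, q_1 = 2*1 + 0 = 2.
  i=2: a_2=1, p_2 = 1*5 + 2 = 7, q_2 = 1*2 + 1 = 3.
  i=3: a_3=15, p_3 = 15*7 + 5 = 110, q_3 = 15*3 + 2 = 47.
q_3 = 47 > 11, so the last convergent with denominator <= 11 is p_2/q_2 = 7/3.
The closest fraction with denominator <= 11 is either p_2/q_2 or the intermediate fraction (k*p_2 + p_1)/(k*q_2 + q_1) with the largest k >= 1 whose denominator stays <= 11; these approach x as k grows, and every other convergent or intermediate fraction in range is farther away.
Largest k: floor((11 - q_1)/q_2) = floor((11 - 2)/3) = 3.
That gives (3*7 + 5)/(3*3 + 2) = 26/11.
Compare the errors: |x - 7/3| = |110*3 - 7*47|/(47*3) = 1/141, and |x - 26/11| = |110*11 - 26*47|/(47*11) = 12/517.
Cross-multiplying, 1*517 = 517 < 1692 = 12*141, so 1/141 is smaller: the convergent 7/3 is closer to x than 26/11.

7/3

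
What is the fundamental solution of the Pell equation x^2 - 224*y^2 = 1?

First expand sqrt(224) as a continued fraction. With x_i = (sqrt(224) + m_i)/d_i and (m_0, d_0) = (0, 1): a_0 = floor(sqrt(224)) = 14, since 14^2 = 196 <= 224 < 225 = 15^2.
Iterate m_{i+1} = d_i*a_i - m_i, d_{i+1} = (224 - m_{i+1}^2)/d_i, a_{i+1} = floor((a_0 + m_{i+1})/d_{i+1}):
  m_1 = 1*14 - 0 = 14, d_1 = (224 - 14^2)/1 = 28/1 = 28, a_1 = floor((14 + 14)/28) = 1.
  m_2 = 28*1 - 14 = 14, d_2 = (224 - 14^2)/28 = 28/28 = 1, a_2 = floor((14 + 14)/1) = 28.
  m_3 = 1*28 - 14 = 14, d_3 = (224 - 14^2)/1 = 28/1 = 28: (m_3, d_3) = (m_1, d_1) = (14, 28), so from here the quotients repeat a_1, a_2; the period length is 2.
So sqrt(224) = [14; (1, 28)] with period length k = 2.
k is even, so the fundamental solution of x^2 - 224y^2 = 1 is (p_{k-1}, q_{k-1}) = (p_1, q_1); compute convergents through index 1.
Convergents (p_i = a_i*p_{i-1} + p_{i-2}, q_i = a_i*q_{i-1} + q_{i-2} with p_{-2}=0, p_{-1}=1, q_{-2}=1, q_{-1}=0):
  i=0: a_0=14, p_0 = 14*1 + 0 = 14, q_0 = 14*0 + 1 = 1.
  i=1: a_1=1, p_1 = 1*14 + 1 = 15, q_1 = 1*1 + 0 = 1.
Check: 15^2 - 224*1^2 = 225 - 224 = 1, so (x, y) = (15, 1) solves the equation, and by the theorem it is the least positive solution.

(x, y) = (15, 1)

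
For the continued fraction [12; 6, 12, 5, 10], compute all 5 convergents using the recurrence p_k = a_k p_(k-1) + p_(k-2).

12/1, 73/6, 888/73, 4513/371, 46018/3783

Using the convergent recurrence p_i = a_i*p_{i-1} + p_{i-2}, q_i = a_i*q_{i-1} + q_{i-2} with p_{-2}=0, p_{-1}=1, q_{-2}=1, q_{-1}=0:
  i=0: a_0=12, p_0 = 12*1 + 0 = 12, q_0 = 12*0 + 1 = 1.
  i=1: a_1=6, p_1 = 6*12 + 1 = 73, q_1 = 6*1 + 0 = 6.
  i=2: a_2=12, p_2 = 12*73 + 12 = 888, q_2 = 12*6 + 1 = 73.
  i=3: a_3=5, p_3 = 5*888 + 73 = 4513, q_3 = 5*73 + 6 = 371.
  i=4: a_4=10, p_4 = 10*4513 + 888 = 46018, q_4 = 10*371 + 73 = 3783.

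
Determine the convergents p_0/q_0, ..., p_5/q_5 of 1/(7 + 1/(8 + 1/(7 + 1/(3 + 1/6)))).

Using the convergent recurrence p_i = a_i*p_{i-1} + p_{i-2}, q_i = a_i*q_{i-1} + q_{i-2} with p_{-2}=0, p_{-1}=1, q_{-2}=1, q_{-1}=0:
  i=0: a_0=0, p_0 = 0*1 + 0 = 0, q_0 = 0*0 + 1 = 1.
  i=1: a_1=7, p_1 = 7*0 + 1 = 1, q_1 = 7*1 + 0 = 7.
  i=2: a_2=8, p_2 = 8*1 + 0 = 8, q_2 = 8*7 + 1 = 57.
  i=3: a_3=7, p_3 = 7*8 + 1 = 57, q_3 = 7*57 + 7 = 406.
  i=4: a_4=3, p_4 = 3*57 + 8 = 179, q_4 = 3*406 + 57 = 1275.
  i=5: a_5=6, p_5 = 6*179 + 57 = 1131, q_5 = 6*1275 + 406 = 8056.

0/1, 1/7, 8/57, 57/406, 179/1275, 1131/8056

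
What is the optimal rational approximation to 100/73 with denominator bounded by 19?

Expand x = 100/73 as a continued fraction with the Euclidean algorithm:
  100 = 1*73 + 27, so a_0 = 1.
  73 = 2*27 + 19, so a_1 = 2.
  27 = 1*19 + 8, so a_2 = 1.
  19 = 2*8 + 3, so a_3 = 2.
  8 = 2*3 + 2, so a_4 = 2.
  3 = 1*2 + 1, so a_5 = 1.
  2 = 2*1 + 0, so a_6 = 2.
so x = [1; 2, 1, 2, 2, 1, 2].
Convergents (p_i = a_i*p_{i-1} + p_{i-2}, q_i = a_i*q_{i-1} + q_{i-2} with p_{-2}=0, p_{-1}=1, q_{-2}=1, q_{-1}=0), until the denominator exceeds 19:
  i=0: a_0=1, p_0 = 1*1 + 0 = 1, q_0 = 1*0 + 1 = 1.
  i=1: a_1=2, p_1 = 2*1 + 1 = 3, q_1 = 2*1 + 0 = 2.
  i=2: a_2=1, p_2 = 1*3 + 1 = 4, q_2 = 1*2 + 1 = 3.
  i=3: a_3=2, p_3 = 2*4 + 3 = 11, q_3 = 2*3 + 2 = 8.
  i=4: a_4=2, p_4 = 2*11 + 4 = 26, q_4 = 2*8 + 3 = 19.
  i=5: a_5=1, p_5 = 1*26 + 11 = 37, q_5 = 1*19 + 8 = 27.
q_5 = 27 > 19, so the last convergent with denominator <= 19 is p_4/q_4 = 26/19.
The closest fraction with denominator <= 19 is either p_4/q_4 or the intermediate fraction (k*p_4 + p_3)/(k*q_4 + q_3) with the largest k >= 1 whose denominator stays <= 19; these approach x as k grows, and every other convergent or intermediate fraction in range is farther away.
Largest k: floor((19 - q_3)/q_4) = floor((19 - 8)/19) = 0.
Since k = 0, no intermediate fraction beyond p_4/q_4 has denominator <= 19, so the convergent 26/19 is the closest (its error is |100*19 - 26*73|/(73*19) = 2/1387).

26/19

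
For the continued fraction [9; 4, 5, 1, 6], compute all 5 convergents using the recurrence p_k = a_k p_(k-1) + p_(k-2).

Using the convergent recurrence p_i = a_i*p_{i-1} + p_{i-2}, q_i = a_i*q_{i-1} + q_{i-2} with p_{-2}=0, p_{-1}=1, q_{-2}=1, q_{-1}=0:
  i=0: a_0=9, p_0 = 9*1 + 0 = 9, q_0 = 9*0 + 1 = 1.
  i=1: a_1=4, p_1 = 4*9 + 1 = 37, q_1 = 4*1 + 0 = 4.
  i=2: a_2=5, p_2 = 5*37 + 9 = 194, q_2 = 5*4 + 1 = 21.
  i=3: a_3=1, p_3 = 1*194 + 37 = 231, q_3 = 1*21 + 4 = 25.
  i=4: a_4=6, p_4 = 6*231 + 194 = 1580, q_4 = 6*25 + 21 = 171.

9/1, 37/4, 194/21, 231/25, 1580/171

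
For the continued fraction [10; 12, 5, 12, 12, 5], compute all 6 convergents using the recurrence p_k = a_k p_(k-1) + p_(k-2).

10/1, 121/12, 615/61, 7501/744, 90627/8989, 460636/45689

Using the convergent recurrence p_i = a_i*p_{i-1} + p_{i-2}, q_i = a_i*q_{i-1} + q_{i-2} with p_{-2}=0, p_{-1}=1, q_{-2}=1, q_{-1}=0:
  i=0: a_0=10, p_0 = 10*1 + 0 = 10, q_0 = 10*0 + 1 = 1.
  i=1: a_1=12, p_1 = 12*10 + 1 = 121, q_1 = 12*1 + 0 = 12.
  i=2: a_2=5, p_2 = 5*121 + 10 = 615, q_2 = 5*12 + 1 = 61.
  i=3: a_3=12, p_3 = 12*615 + 121 = 7501, q_3 = 12*61 + 12 = 744.
  i=4: a_4=12, p_4 = 12*7501 + 615 = 90627, q_4 = 12*744 + 61 = 8989.
  i=5: a_5=5, p_5 = 5*90627 + 7501 = 460636, q_5 = 5*8989 + 744 = 45689.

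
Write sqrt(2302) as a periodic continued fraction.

Write x_i = (sqrt(2302) + m_i)/d_i with (m_0, d_0) = (0, 1). a_0 = floor(sqrt(2302)) = 47, since 47^2 = 2209 <= 2302 < 2304 = 48^2.
Iterate m_{i+1} = d_i*a_i - m_i, d_{i+1} = (2302 - m_{i+1}^2)/d_i, a_{i+1} = floor((a_0 + m_{i+1})/d_{i+1}):
  m_1 = 1*47 - 0 = 47, d_1 = (2302 - 47^2)/1 = 93/1 = 93, a_1 = floor((47 + 47)/93) = 1.
  m_2 = 93*1 - 47 = 46, d_2 = (2302 - 46^2)/93 = 186/93 = 2, a_2 = floor((47 + 46)/2) = 46.
  m_3 = 2*46 - 46 = 46, d_3 = (2302 - 46^2)/2 = 186/2 = 93, a_3 = floor((47 + 46)/93) = 1.
  m_4 = 93*1 - 46 = 47, d_4 = (2302 - 47^2)/93 = 93/93 = 1, a_4 = floor((47 + 47)/1) = 94.
  m_5 = 1*94 - 47 = 47, d_5 = (2302 - 47^2)/1 = 93/1 = 93: (m_5, d_5) = (m_1, d_1) = (47, 93), so from here the quotients repeat a_1, ..., a_4; the period length is 4.
Hence the expansion of sqrt(2302) is a_0 = 47 followed by the repeating block 1, 46, 1, 94 (period 4).

[47; (1, 46, 1, 94)]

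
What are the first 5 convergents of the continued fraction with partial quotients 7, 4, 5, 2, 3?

7/1, 29/4, 152/21, 333/46, 1151/159

Using the convergent recurrence p_i = a_i*p_{i-1} + p_{i-2}, q_i = a_i*q_{i-1} + q_{i-2} with p_{-2}=0, p_{-1}=1, q_{-2}=1, q_{-1}=0:
  i=0: a_0=7, p_0 = 7*1 + 0 = 7, q_0 = 7*0 + 1 = 1.
  i=1: a_1=4, p_1 = 4*7 + 1 = 29, q_1 = 4*1 + 0 = 4.
  i=2: a_2=5, p_2 = 5*29 + 7 = 152, q_2 = 5*4 + 1 = 21.
  i=3: a_3=2, p_3 = 2*152 + 29 = 333, q_3 = 2*21 + 4 = 46.
  i=4: a_4=3, p_4 = 3*333 + 152 = 1151, q_4 = 3*46 + 21 = 159.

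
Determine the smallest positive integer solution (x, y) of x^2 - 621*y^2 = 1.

(x, y) = (7775, 312)

First expand sqrt(621) as a continued fraction. With x_i = (sqrt(621) + m_i)/d_i and (m_0, d_0) = (0, 1): a_0 = floor(sqrt(621)) = 24, since 24^2 = 576 <= 621 < 625 = 25^2.
Iterate m_{i+1} = d_i*a_i - m_i, d_{i+1} = (621 - m_{i+1}^2)/d_i, a_{i+1} = floor((a_0 + m_{i+1})/d_{i+1}):
  m_1 = 1*24 - 0 = 24, d_1 = (621 - 24^2)/1 = 45/1 = 45, a_1 = floor((24 + 24)/45) = 1.
  m_2 = 45*1 - 24 = 21, d_2 = (621 - 21^2)/45 = 180/45 = 4, a_2 = floor((24 + 21)/4) = 11.
  m_3 = 4*11 - 21 = 23, d_3 = (621 - 23^2)/4 = 92/4 = 23, a_3 = floor((24 + 23)/23) = 2.
  m_4 = 23*2 - 23 = 23, d_4 = (621 - 23^2)/23 = 92/23 = 4, a_4 = floor((24 + 23)/4) = 11.
  m_5 = 4*11 - 23 = 21, d_5 = (621 - 21^2)/4 = 180/4 = 45, a_5 = floor((24 + 21)/45) = 1.
  m_6 = 45*1 - 21 = 24, d_6 = (621 - 24^2)/45 = 45/45 = 1, a_6 = floor((24 + 24)/1) = 48.
  m_7 = 1*48 - 24 = 24, d_7 = (621 - 24^2)/1 = 45/1 = 45: (m_7, d_7) = (m_1, d_1) = (24, 45), so from here the quotients repeat a_1, ..., a_6; the period length is 6.
So sqrt(621) = [24; (1, 11, 2, 11, 1, 48)] with period length k = 6.
k is even, so the fundamental solution of x^2 - 621y^2 = 1 is (p_{k-1}, q_{k-1}) = (p_5, q_5); compute convergents through index 5.
Convergents (p_i = a_i*p_{i-1} + p_{i-2}, q_i = a_i*q_{i-1} + q_{i-2} with p_{-2}=0, p_{-1}=1, q_{-2}=1, q_{-1}=0):
  i=0: a_0=24, p_0 = 24*1 + 0 = 24, q_0 = 24*0 + 1 = 1.
  i=1: a_1=1, p_1 = 1*24 + 1 = 25, q_1 = 1*1 + 0 = 1.
  i=2: a_2=11, p_2 = 11*25 + 24 = 299, q_2 = 11*1 + 1 = 12.
  i=3: a_3=2, p_3 = 2*299 + 25 = 623, q_3 = 2*12 + 1 = 25.
  i=4: a_4=11, p_4 = 11*623 + 299 = 7152, q_4 = 11*25 + 12 = 287.
  i=5: a_5=1, p_5 = 1*7152 + 623 = 7775, q_5 = 1*287 + 25 = 312.
Check: 7775^2 - 621*312^2 = 60450625 - 60450624 = 1, so (x, y) = (7775, 312) solves the equation, and by the theorem it is the least positive solution.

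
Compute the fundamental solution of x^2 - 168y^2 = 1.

(x, y) = (13, 1)

First expand sqrt(168) as a continued fraction. With x_i = (sqrt(168) + m_i)/d_i and (m_0, d_0) = (0, 1): a_0 = floor(sqrt(168)) = 12, since 12^2 = 144 <= 168 < 169 = 13^2.
Iterate m_{i+1} = d_i*a_i - m_i, d_{i+1} = (168 - m_{i+1}^2)/d_i, a_{i+1} = floor((a_0 + m_{i+1})/d_{i+1}):
  m_1 = 1*12 - 0 = 12, d_1 = (168 - 12^2)/1 = 24/1 = 24, a_1 = floor((12 + 12)/24) = 1.
  m_2 = 24*1 - 12 = 12, d_2 = (168 - 12^2)/24 = 24/24 = 1, a_2 = floor((12 + 12)/1) = 24.
  m_3 = 1*24 - 12 = 12, d_3 = (168 - 12^2)/1 = 24/1 = 24: (m_3, d_3) = (m_1, d_1) = (12, 24), so from here the quotients repeat a_1, a_2; the period length is 2.
So sqrt(168) = [12; (1, 24)] with period length k = 2.
k is even, so the fundamental solution of x^2 - 168y^2 = 1 is (p_{k-1}, q_{k-1}) = (p_1, q_1); compute convergents through index 1.
Convergents (p_i = a_i*p_{i-1} + p_{i-2}, q_i = a_i*q_{i-1} + q_{i-2} with p_{-2}=0, p_{-1}=1, q_{-2}=1, q_{-1}=0):
  i=0: a_0=12, p_0 = 12*1 + 0 = 12, q_0 = 12*0 + 1 = 1.
  i=1: a_1=1, p_1 = 1*12 + 1 = 13, q_1 = 1*1 + 0 = 1.
Check: 13^2 - 168*1^2 = 169 - 168 = 1, so (x, y) = (13, 1) solves the equation, and by the theorem it is the least positive solution.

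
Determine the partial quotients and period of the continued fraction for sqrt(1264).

Write x_i = (sqrt(1264) + m_i)/d_i with (m_0, d_0) = (0, 1). a_0 = floor(sqrt(1264)) = 35, since 35^2 = 1225 <= 1264 < 1296 = 36^2.
Iterate m_{i+1} = d_i*a_i - m_i, d_{i+1} = (1264 - m_{i+1}^2)/d_i, a_{i+1} = floor((a_0 + m_{i+1})/d_{i+1}):
  m_1 = 1*35 - 0 = 35, d_1 = (1264 - 35^2)/1 = 39/1 = 39, a_1 = floor((35 + 35)/39) = 1.
  m_2 = 39*1 - 35 = 4, d_2 = (1264 - 4^2)/39 = 1248/39 = 32, a_2 = floor((35 + 4)/32) = 1.
  m_3 = 32*1 - 4 = 28, d_3 = (1264 - 28^2)/32 = 480/32 = 15, a_3 = floor((35 + 28)/15) = 4.
  m_4 = 15*4 - 28 = 32, d_4 = (1264 - 32^2)/15 = 240/15 = 16, a_4 = floor((35 + 32)/16) = 4.
  m_5 = 16*4 - 32 = 32, d_5 = (1264 - 32^2)/16 = 240/16 = 15, a_5 = floor((35 + 32)/15) = 4.
  m_6 = 15*4 - 32 = 28, d_6 = (1264 - 28^2)/15 = 480/15 = 32, a_6 = floor((35 + 28)/32) = 1.
  m_7 = 32*1 - 28 = 4, d_7 = (1264 - 4^2)/32 = 1248/32 = 39, a_7 = floor((35 + 4)/39) = 1.
  m_8 = 39*1 - 4 = 35, d_8 = (1264 - 35^2)/39 = 39/39 = 1, a_8 = floor((35 + 35)/1) = 70.
  m_9 = 1*70 - 35 = 35, d_9 = (1264 - 35^2)/1 = 39/1 = 39: (m_9, d_9) = (m_1, d_1) = (35, 39), so from here the quotients repeat a_1, ..., a_8; the period length is 8.
Hence the expansion of sqrt(1264) is a_0 = 35 followed by the repeating block 1, 1, 4, 4, 4, 1, 1, 70 (period 8).

[35; (1, 1, 4, 4, 4, 1, 1, 70)]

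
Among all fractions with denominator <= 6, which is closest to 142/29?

29/6

Expand x = 142/29 as a continued fraction with the Euclidean algorithm:
  142 = 4*29 + 26, so a_0 = 4.
  29 = 1*26 + 3, so a_1 = 1.
  26 = 8*3 + 2, so a_2 = 8.
  3 = 1*2 + 1, so a_3 = 1.
  2 = 2*1 + 0, so a_4 = 2.
so x = [4; 1, 8, 1, 2].
Convergents (p_i = a_i*p_{i-1} + p_{i-2}, q_i = a_i*q_{i-1} + q_{i-2} with p_{-2}=0, p_{-1}=1, q_{-2}=1, q_{-1}=0), until the denominator exceeds 6:
  i=0: a_0=4, p_0 = 4*1 + 0 = 4, q_0 = 4*0 + 1 = 1.
  i=1: a_1=1, p_1 = 1*4 + 1 = 5, q_1 = 1*1 + 0 = 1.
  i=2: a_2=8, p_2 = 8*5 + 4 = 44, q_2 = 8*1 + 1 = 9.
q_2 = 9 > 6, so the last convergent with denominator <= 6 is p_1/q_1 = 5/1.
The closest fraction with denominator <= 6 is either p_1/q_1 or the intermediate fraction (k*p_1 + p_0)/(k*q_1 + q_0) with the largest k >= 1 whose denominator stays <= 6; these approach x as k grows, and every other convergent or intermediate fraction in range is farther away.
Largest k: floor((6 - q_0)/q_1) = floor((6 - 1)/1) = 5.
That gives (5*5 + 4)/(5*1 + 1) = 29/6.
Compare the errors: |x - 5/1| = |142*1 - 5*29|/(29*1) = 3/29, and |x - 29/6| = |142*6 - 29*29|/(29*6) = 11/174.
Cross-multiplying, 11*29 = 319 < 522 = 3*174, so 11/174 is smaller: the intermediate fraction 29/6 is closer to x than 5/1.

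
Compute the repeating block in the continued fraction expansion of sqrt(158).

Write x_i = (sqrt(158) + m_i)/d_i with (m_0, d_0) = (0, 1). a_0 = floor(sqrt(158)) = 12, since 12^2 = 144 <= 158 < 169 = 13^2.
Iterate m_{i+1} = d_i*a_i - m_i, d_{i+1} = (158 - m_{i+1}^2)/d_i, a_{i+1} = floor((a_0 + m_{i+1})/d_{i+1}):
  m_1 = 1*12 - 0 = 12, d_1 = (158 - 12^2)/1 = 14/1 = 14, a_1 = floor((12 + 12)/14) = 1.
  m_2 = 14*1 - 12 = 2, d_2 = (158 - 2^2)/14 = 154/14 = 11, a_2 = floor((12 + 2)/11) = 1.
  m_3 = 11*1 - 2 = 9, d_3 = (158 - 9^2)/11 = 77/11 = 7, a_3 = floor((12 + 9)/7) = 3.
  m_4 = 7*3 - 9 = 12, d_4 = (158 - 12^2)/7 = 14/7 = 2, a_4 = floor((12 + 12)/2) = 12.
  m_5 = 2*12 - 12 = 12, d_5 = (158 - 12^2)/2 = 14/2 = 7, a_5 = floor((12 + 12)/7) = 3.
  m_6 = 7*3 - 12 = 9, d_6 = (158 - 9^2)/7 = 77/7 = 11, a_6 = floor((12 + 9)/11) = 1.
  m_7 = 11*1 - 9 = 2, d_7 = (158 - 2^2)/11 = 154/11 = 14, a_7 = floor((12 + 2)/14) = 1.
  m_8 = 14*1 - 2 = 12, d_8 = (158 - 12^2)/14 = 14/14 = 1, a_8 = floor((12 + 12)/1) = 24.
  m_9 = 1*24 - 12 = 12, d_9 = (158 - 12^2)/1 = 14/1 = 14: (m_9, d_9) = (m_1, d_1) = (12, 14), so from here the quotients repeat a_1, ..., a_8; the period length is 8.
Hence the expansion of sqrt(158) is a_0 = 12 followed by the repeating block 1, 1, 3, 12, 3, 1, 1, 24 (period 8).

[12; (1, 1, 3, 12, 3, 1, 1, 24)]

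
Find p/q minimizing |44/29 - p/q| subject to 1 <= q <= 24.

35/23

Expand x = 44/29 as a continued fraction with the Euclidean algorithm:
  44 = 1*29 + 15, so a_0 = 1.
  29 = 1*15 + 14, so a_1 = 1.
  15 = 1*14 + 1, so a_2 = 1.
  14 = 14*1 + 0, so a_3 = 14.
so x = [1; 1, 1, 14].
Convergents (p_i = a_i*p_{i-1} + p_{i-2}, q_i = a_i*q_{i-1} + q_{i-2} with p_{-2}=0, p_{-1}=1, q_{-2}=1, q_{-1}=0), until the denominator exceeds 24:
  i=0: a_0=1, p_0 = 1*1 + 0 = 1, q_0 = 1*0 + 1 = 1.
  i=1: a_1=1, p_1 = 1*1 + 1 = 2, q_1 = 1*1 + 0 = 1.
  i=2: a_2=1, p_2 = 1*2 + 1 = 3, q_2 = 1*1 + 1 = 2.
  i=3: a_3=14, p_3 = 14*3 + 2 = 44, q_3 = 14*2 + 1 = 29.
q_3 = 29 > 24, so the last convergent with denominator <= 24 is p_2/q_2 = 3/2.
The closest fraction with denominator <= 24 is either p_2/q_2 or the intermediate fraction (k*p_2 + p_1)/(k*q_2 + q_1) with the largest k >= 1 whose denominator stays <= 24; these approach x as k grows, and every other convergent or intermediate fraction in range is farther away.
Largest k: floor((24 - q_1)/q_2) = floor((24 - 1)/2) = 11.
That gives (11*3 + 2)/(11*2 + 1) = 35/23.
Compare the errors: |x - 3/2| = |44*2 - 3*29|/(29*2) = 1/58, and |x - 35/23| = |44*23 - 35*29|/(29*23) = 3/667.
Cross-multiplying, 3*58 = 174 < 667 = 1*667, so 3/667 is smaller: the intermediate fraction 35/23 is closer to x than 3/2.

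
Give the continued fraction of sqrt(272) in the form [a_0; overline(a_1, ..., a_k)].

[16; overline(2, 32)]

Write x_i = (sqrt(272) + m_i)/d_i with (m_0, d_0) = (0, 1). a_0 = floor(sqrt(272)) = 16, since 16^2 = 256 <= 272 < 289 = 17^2.
Iterate m_{i+1} = d_i*a_i - m_i, d_{i+1} = (272 - m_{i+1}^2)/d_i, a_{i+1} = floor((a_0 + m_{i+1})/d_{i+1}):
  m_1 = 1*16 - 0 = 16, d_1 = (272 - 16^2)/1 = 16/1 = 16, a_1 = floor((16 + 16)/16) = 2.
  m_2 = 16*2 - 16 = 16, d_2 = (272 - 16^2)/16 = 16/16 = 1, a_2 = floor((16 + 16)/1) = 32.
  m_3 = 1*32 - 16 = 16, d_3 = (272 - 16^2)/1 = 16/1 = 16: (m_3, d_3) = (m_1, d_1) = (16, 16), so from here the quotients repeat a_1, a_2; the period length is 2.
Hence the expansion of sqrt(272) is a_0 = 16 followed by the repeating block 2, 32 (period 2).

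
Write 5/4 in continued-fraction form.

[1; 4]

Run the Euclidean algorithm on 5 and 4; the successive quotients are the partial quotients a_0, a_1, ... (each step inverts the fractional part left over by the previous one):
  5 = 1*4 + 1, so a_0 = 1.
  4 = 4*1 + 0, so a_1 = 4.
The remainder reaches 0 after 2 divisions, so the expansion has 2 partial quotients, read off in order.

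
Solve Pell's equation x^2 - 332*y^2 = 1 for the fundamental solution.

(x, y) = (13447, 738)

First expand sqrt(332) as a continued fraction. With x_i = (sqrt(332) + m_i)/d_i and (m_0, d_0) = (0, 1): a_0 = floor(sqrt(332)) = 18, since 18^2 = 324 <= 332 < 361 = 19^2.
Iterate m_{i+1} = d_i*a_i - m_i, d_{i+1} = (332 - m_{i+1}^2)/d_i, a_{i+1} = floor((a_0 + m_{i+1})/d_{i+1}):
  m_1 = 1*18 - 0 = 18, d_1 = (332 - 18^2)/1 = 8/1 = 8, a_1 = floor((18 + 18)/8) = 4.
  m_2 = 8*4 - 18 = 14, d_2 = (332 - 14^2)/8 = 136/8 = 17, a_2 = floor((18 + 14)/17) = 1.
  m_3 = 17*1 - 14 = 3, d_3 = (332 - 3^2)/17 = 323/17 = 19, a_3 = floor((18 + 3)/19) = 1.
  m_4 = 19*1 - 3 = 16, d_4 = (332 - 16^2)/19 = 76/19 = 4, a_4 = floor((18 + 16)/4) = 8.
  m_5 = 4*8 - 16 = 16, d_5 = (332 - 16^2)/4 = 76/4 = 19, a_5 = floor((18 + 16)/19) = 1.
  m_6 = 19*1 - 16 = 3, d_6 = (332 - 3^2)/19 = 323/19 = 17, a_6 = floor((18 + 3)/17) = 1.
  m_7 = 17*1 - 3 = 14, d_7 = (332 - 14^2)/17 = 136/17 = 8, a_7 = floor((18 + 14)/8) = 4.
  m_8 = 8*4 - 14 = 18, d_8 = (332 - 18^2)/8 = 8/8 = 1, a_8 = floor((18 + 18)/1) = 36.
  m_9 = 1*36 - 18 = 18, d_9 = (332 - 18^2)/1 = 8/1 = 8: (m_9, d_9) = (m_1, d_1) = (18, 8), so from here the quotients repeat a_1, ..., a_8; the period length is 8.
So sqrt(332) = [18; (4, 1, 1, 8, 1, 1, 4, 36)] with period length k = 8.
k is even, so the fundamental solution of x^2 - 332y^2 = 1 is (p_{k-1}, q_{k-1}) = (p_7, q_7); compute convergents through index 7.
Convergents (p_i = a_i*p_{i-1} + p_{i-2}, q_i = a_i*q_{i-1} + q_{i-2} with p_{-2}=0, p_{-1}=1, q_{-2}=1, q_{-1}=0):
  i=0: a_0=18, p_0 = 18*1 + 0 = 18, q_0 = 18*0 + 1 = 1.
  i=1: a_1=4, p_1 = 4*18 + 1 = 73, q_1 = 4*1 + 0 = 4.
  i=2: a_2=1, p_2 = 1*73 + 18 = 91, q_2 = 1*4 + 1 = 5.
  i=3: a_3=1, p_3 = 1*91 + 73 = 164, q_3 = 1*5 + 4 = 9.
  i=4: a_4=8, p_4 = 8*164 + 91 = 1403, q_4 = 8*9 + 5 = 77.
  i=5: a_5=1, p_5 = 1*1403 + 164 = 1567, q_5 = 1*77 + 9 = 86.
  i=6: a_6=1, p_6 = 1*1567 + 1403 = 2970, q_6 = 1*86 + 77 = 163.
  i=7: a_7=4, p_7 = 4*2970 + 1567 = 13447, q_7 = 4*163 + 86 = 738.
Check: 13447^2 - 332*738^2 = 180821809 - 180821808 = 1, so (x, y) = (13447, 738) solves the equation, and by the theorem it is the least positive solution.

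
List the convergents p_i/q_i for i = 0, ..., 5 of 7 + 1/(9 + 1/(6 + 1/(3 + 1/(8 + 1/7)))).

Using the convergent recurrence p_i = a_i*p_{i-1} + p_{i-2}, q_i = a_i*q_{i-1} + q_{i-2} with p_{-2}=0, p_{-1}=1, q_{-2}=1, q_{-1}=0:
  i=0: a_0=7, p_0 = 7*1 + 0 = 7, q_0 = 7*0 + 1 = 1.
  i=1: a_1=9, p_1 = 9*7 + 1 = 64, q_1 = 9*1 + 0 = 9.
  i=2: a_2=6, p_2 = 6*64 + 7 = 391, q_2 = 6*9 + 1 = 55.
  i=3: a_3=3, p_3 = 3*391 + 64 = 1237, q_3 = 3*55 + 9 = 174.
  i=4: a_4=8, p_4 = 8*1237 + 391 = 10287, q_4 = 8*174 + 55 = 1447.
  i=5: a_5=7, p_5 = 7*10287 + 1237 = 73246, q_5 = 7*1447 + 174 = 10303.

7/1, 64/9, 391/55, 1237/174, 10287/1447, 73246/10303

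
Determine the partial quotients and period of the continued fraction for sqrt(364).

[19; (12, 1, 2, 3, 1, 8, 1, 3, 2, 1, 12, 38)]

Write x_i = (sqrt(364) + m_i)/d_i with (m_0, d_0) = (0, 1). a_0 = floor(sqrt(364)) = 19, since 19^2 = 361 <= 364 < 400 = 20^2.
Iterate m_{i+1} = d_i*a_i - m_i, d_{i+1} = (364 - m_{i+1}^2)/d_i, a_{i+1} = floor((a_0 + m_{i+1})/d_{i+1}):
  m_1 = 1*19 - 0 = 19, d_1 = (364 - 19^2)/1 = 3/1 = 3, a_1 = floor((19 + 19)/3) = 12.
  m_2 = 3*12 - 19 = 17, d_2 = (364 - 17^2)/3 = 75/3 = 25, a_2 = floor((19 + 17)/25) = 1.
  m_3 = 25*1 - 17 = 8, d_3 = (364 - 8^2)/25 = 300/25 = 12, a_3 = floor((19 + 8)/12) = 2.
  m_4 = 12*2 - 8 = 16, d_4 = (364 - 16^2)/12 = 108/12 = 9, a_4 = floor((19 + 16)/9) = 3.
  m_5 = 9*3 - 16 = 11, d_5 = (364 - 11^2)/9 = 243/9 = 27, a_5 = floor((19 + 11)/27) = 1.
  m_6 = 27*1 - 11 = 16, d_6 = (364 - 16^2)/27 = 108/27 = 4, a_6 = floor((19 + 16)/4) = 8.
  m_7 = 4*8 - 16 = 16, d_7 = (364 - 16^2)/4 = 108/4 = 27, a_7 = floor((19 + 16)/27) = 1.
  m_8 = 27*1 - 16 = 11, d_8 = (364 - 11^2)/27 = 243/27 = 9, a_8 = floor((19 + 11)/9) = 3.
  m_9 = 9*3 - 11 = 16, d_9 = (364 - 16^2)/9 = 108/9 = 12, a_9 = floor((19 + 16)/12) = 2.
  m_10 = 12*2 - 16 = 8, d_10 = (364 - 8^2)/12 = 300/12 = 25, a_10 = floor((19 + 8)/25) = 1.
  m_11 = 25*1 - 8 = 17, d_11 = (364 - 17^2)/25 = 75/25 = 3, a_11 = floor((19 + 17)/3) = 12.
  m_12 = 3*12 - 17 = 19, d_12 = (364 - 19^2)/3 = 3/3 = 1, a_12 = floor((19 + 19)/1) = 38.
  m_13 = 1*38 - 19 = 19, d_13 = (364 - 19^2)/1 = 3/1 = 3: (m_13, d_13) = (m_1, d_1) = (19, 3), so from here the quotients repeat a_1, ..., a_12; the period length is 12.
Hence the expansion of sqrt(364) is a_0 = 19 followed by the repeating block 12, 1, 2, 3, 1, 8, 1, 3, 2, 1, 12, 38 (period 12).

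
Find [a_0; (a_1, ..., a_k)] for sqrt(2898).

Write x_i = (sqrt(2898) + m_i)/d_i with (m_0, d_0) = (0, 1). a_0 = floor(sqrt(2898)) = 53, since 53^2 = 2809 <= 2898 < 2916 = 54^2.
Iterate m_{i+1} = d_i*a_i - m_i, d_{i+1} = (2898 - m_{i+1}^2)/d_i, a_{i+1} = floor((a_0 + m_{i+1})/d_{i+1}):
  m_1 = 1*53 - 0 = 53, d_1 = (2898 - 53^2)/1 = 89/1 = 89, a_1 = floor((53 + 53)/89) = 1.
  m_2 = 89*1 - 53 = 36, d_2 = (2898 - 36^2)/89 = 1602/89 = 18, a_2 = floor((53 + 36)/18) = 4.
  m_3 = 18*4 - 36 = 36, d_3 = (2898 - 36^2)/18 = 1602/18 = 89, a_3 = floor((53 + 36)/89) = 1.
  m_4 = 89*1 - 36 = 53, d_4 = (2898 - 53^2)/89 = 89/89 = 1, a_4 = floor((53 + 53)/1) = 106.
  m_5 = 1*106 - 53 = 53, d_5 = (2898 - 53^2)/1 = 89/1 = 89: (m_5, d_5) = (m_1, d_1) = (53, 89), so from here the quotients repeat a_1, ..., a_4; the period length is 4.
Hence the expansion of sqrt(2898) is a_0 = 53 followed by the repeating block 1, 4, 1, 106 (period 4).

[53; (1, 4, 1, 106)]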